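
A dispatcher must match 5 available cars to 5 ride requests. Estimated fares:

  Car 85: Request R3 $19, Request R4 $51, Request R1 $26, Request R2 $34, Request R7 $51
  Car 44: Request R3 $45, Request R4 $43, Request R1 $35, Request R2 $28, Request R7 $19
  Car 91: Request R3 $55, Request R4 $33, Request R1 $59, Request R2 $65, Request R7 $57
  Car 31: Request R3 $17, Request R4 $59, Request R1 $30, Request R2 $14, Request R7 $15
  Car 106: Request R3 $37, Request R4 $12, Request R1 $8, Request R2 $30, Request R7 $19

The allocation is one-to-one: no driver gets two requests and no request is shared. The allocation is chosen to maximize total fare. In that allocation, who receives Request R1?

Car 44 receives Request R1.

Optimal: Car 85→Request R7 ($51), Car 44→Request R1 ($35), Car 91→Request R2 ($65), Car 31→Request R4 ($59), Car 106→Request R3 ($37) — total 51+35+65+59+37 = $247.
Max-entry greedy (repeatedly take the single best remaining cell) gives $228, worse by 19.
Swapping Car 91↔Car 44 (Car 91→Request R1 $59, Car 44→Request R2 $28) loses 13.
Car 44's own top request is Request R3 ($45), but forcing Car 44→Request R3 and reassigning the rest optimally gives only $244 — worse by 3.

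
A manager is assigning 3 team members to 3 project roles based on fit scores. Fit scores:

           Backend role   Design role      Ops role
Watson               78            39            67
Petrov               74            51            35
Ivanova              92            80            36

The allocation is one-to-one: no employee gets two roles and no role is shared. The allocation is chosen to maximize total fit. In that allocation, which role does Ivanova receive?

This is a one-to-one assignment (maximum-weight bipartite matching).
Optimal: Watson→Ops role (67 pts), Petrov→Backend role (74 pts), Ivanova→Design role (80 pts) — total 67+74+80 = 221 pts.
Row-greedy (each employee in turn takes its best remaining role) gives 165 pts, worse by 56.
Next-best assignment: Watson→Ops role, Petrov→Design role, Ivanova→Backend role = 210 pts.
Swapping Watson↔Ivanova (Watson→Design role 39 pts, Ivanova→Ops role 36 pts) loses 72.
Ivanova's own top role is Backend role (92 pts), but forcing Ivanova→Backend role and reassigning the rest optimally gives only 210 pts — worse by 11.

Ivanova receives Design role.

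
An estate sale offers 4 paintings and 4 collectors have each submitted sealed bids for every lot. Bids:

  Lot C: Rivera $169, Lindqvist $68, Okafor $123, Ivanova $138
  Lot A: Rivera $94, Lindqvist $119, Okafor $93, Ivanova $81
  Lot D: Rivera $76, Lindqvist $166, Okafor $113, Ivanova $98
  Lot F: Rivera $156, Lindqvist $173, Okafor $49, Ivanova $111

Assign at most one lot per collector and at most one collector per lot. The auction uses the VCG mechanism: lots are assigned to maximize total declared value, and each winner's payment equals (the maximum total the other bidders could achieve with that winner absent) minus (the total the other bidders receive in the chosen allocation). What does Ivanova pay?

Efficient allocation: Rivera→Lot F ($156), Lindqvist→Lot D ($166), Okafor→Lot A ($93), Ivanova→Lot C ($138); total welfare W = $553.
Ivanova receives Lot C at value $138, so the others get W − 138 = $415.
Without Ivanova: best allocation of the remaining 3 bidders over all 4 lots is Rivera→Lot C ($169), Lindqvist→Lot F ($173), Okafor→Lot D ($113), total $455.
VCG payment = (others' best without Ivanova) − (others' welfare with Ivanova) = 455 − 415 = $40.

Ivanova pays $40.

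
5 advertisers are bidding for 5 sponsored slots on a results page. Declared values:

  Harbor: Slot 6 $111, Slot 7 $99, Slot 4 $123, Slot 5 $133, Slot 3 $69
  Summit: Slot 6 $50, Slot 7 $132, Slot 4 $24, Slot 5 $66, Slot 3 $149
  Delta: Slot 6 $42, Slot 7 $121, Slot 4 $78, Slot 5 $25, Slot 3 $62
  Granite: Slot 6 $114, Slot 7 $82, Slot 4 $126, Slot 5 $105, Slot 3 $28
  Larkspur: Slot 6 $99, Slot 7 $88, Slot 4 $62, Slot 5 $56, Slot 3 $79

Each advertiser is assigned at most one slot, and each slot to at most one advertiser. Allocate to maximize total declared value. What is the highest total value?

Optimal: Harbor→Slot 5 ($133), Summit→Slot 3 ($149), Delta→Slot 7 ($121), Granite→Slot 4 ($126), Larkspur→Slot 6 ($99) — total 133+149+121+126+99 = $628.
Column-greedy (each slot in turn goes to its best remaining advertiser) gives $487, worse by 141.
Swapping Harbor↔Granite (Harbor→Slot 4 $123, Granite→Slot 5 $105) loses 31.

Max total: $628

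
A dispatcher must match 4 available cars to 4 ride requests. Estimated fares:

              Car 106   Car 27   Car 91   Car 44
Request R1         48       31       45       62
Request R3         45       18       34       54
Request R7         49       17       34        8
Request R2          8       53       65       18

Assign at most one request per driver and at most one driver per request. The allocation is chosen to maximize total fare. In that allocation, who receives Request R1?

Treat this as an assignment problem: match each driver to one request.
Optimal: Car 106→Request R7 ($49), Car 27→Request R2 ($53), Car 91→Request R1 ($45), Car 44→Request R3 ($54) — total 49+53+45+54 = $201.
Max-entry greedy (repeatedly take the single best remaining cell) gives $194, worse by 7.
Next-best assignment: Car 106→Request R7, Car 27→Request R1, Car 91→Request R2, Car 44→Request R3 = $199.
Every other assignment is strictly worse.
Car 91's own top request is Request R2 ($65), but forcing Car 91→Request R2 and reassigning the rest optimally gives only $199 — worse by 2.

Car 91 receives Request R1.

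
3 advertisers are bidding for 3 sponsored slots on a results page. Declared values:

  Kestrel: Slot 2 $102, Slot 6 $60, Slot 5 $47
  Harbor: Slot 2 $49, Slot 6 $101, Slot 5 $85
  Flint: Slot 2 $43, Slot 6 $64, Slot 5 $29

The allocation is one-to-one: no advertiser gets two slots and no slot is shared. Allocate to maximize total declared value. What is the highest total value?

Optimal: Kestrel→Slot 2 ($102), Harbor→Slot 5 ($85), Flint→Slot 6 ($64) — total 102+85+64 = $251.
Column-greedy (each slot in turn goes to its best remaining advertiser) gives $232, worse by 19.
Next-best assignment: Kestrel→Slot 2, Harbor→Slot 6, Flint→Slot 5 = $232.

Max total: $251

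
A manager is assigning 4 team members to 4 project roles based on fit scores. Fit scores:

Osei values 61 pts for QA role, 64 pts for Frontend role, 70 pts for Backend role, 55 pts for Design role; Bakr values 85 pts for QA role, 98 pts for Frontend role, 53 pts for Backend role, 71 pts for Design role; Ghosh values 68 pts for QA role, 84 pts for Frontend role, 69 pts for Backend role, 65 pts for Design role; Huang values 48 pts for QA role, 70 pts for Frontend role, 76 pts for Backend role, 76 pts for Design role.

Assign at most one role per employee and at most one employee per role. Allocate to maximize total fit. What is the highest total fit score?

Optimal: Osei→Backend role (70 pts), Bakr→QA role (85 pts), Ghosh→Frontend role (84 pts), Huang→Design role (76 pts) — total 70+85+84+76 = 315 pts.
Column-greedy (each role in turn goes to its best remaining employee) gives 300 pts, worse by 15.
Next-best assignment: Osei→Backend role, Bakr→Frontend role, Ghosh→QA role, Huang→Design role = 312 pts.
Checked against all permutations: 315 pts is optimal.

Max total: 315 pts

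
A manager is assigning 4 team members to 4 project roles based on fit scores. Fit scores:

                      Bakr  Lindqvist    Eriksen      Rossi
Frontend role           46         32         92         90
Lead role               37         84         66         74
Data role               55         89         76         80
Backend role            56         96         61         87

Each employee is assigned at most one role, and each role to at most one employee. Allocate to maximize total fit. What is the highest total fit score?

Maximum total: 318 pts

Optimal: Bakr→Data role (55 pts), Lindqvist→Lead role (84 pts), Eriksen→Frontend role (92 pts), Rossi→Backend role (87 pts) — total 55+84+92+87 = 318 pts.
Row-greedy (each employee in turn takes its best remaining role) gives 311 pts, worse by 7.
Swapping Rossi↔Lindqvist (Rossi→Lead role 74 pts, Lindqvist→Backend role 96 pts) loses 1.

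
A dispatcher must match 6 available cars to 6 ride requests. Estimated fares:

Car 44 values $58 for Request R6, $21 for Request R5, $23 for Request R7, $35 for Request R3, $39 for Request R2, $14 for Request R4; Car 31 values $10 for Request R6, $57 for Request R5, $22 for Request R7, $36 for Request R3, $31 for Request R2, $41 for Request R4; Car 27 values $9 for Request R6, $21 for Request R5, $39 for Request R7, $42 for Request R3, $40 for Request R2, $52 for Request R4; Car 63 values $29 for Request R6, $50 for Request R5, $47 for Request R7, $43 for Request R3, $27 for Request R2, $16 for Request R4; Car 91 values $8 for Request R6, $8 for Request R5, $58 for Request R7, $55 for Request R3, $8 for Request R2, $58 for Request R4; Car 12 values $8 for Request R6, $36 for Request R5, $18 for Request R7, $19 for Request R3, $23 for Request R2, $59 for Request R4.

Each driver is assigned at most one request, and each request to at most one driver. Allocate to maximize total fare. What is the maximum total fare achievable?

Max total: $316

Treat this as an assignment problem: match each driver to one request.
Optimal: Car 44→Request R6 ($58), Car 31→Request R5 ($57), Car 27→Request R2 ($40), Car 63→Request R7 ($47), Car 91→Request R3 ($55), Car 12→Request R4 ($59) — total 58+57+40+47+55+59 = $316.
Max-entry greedy (repeatedly take the single best remaining cell) gives $315, worse by 1.
Every other assignment is strictly worse.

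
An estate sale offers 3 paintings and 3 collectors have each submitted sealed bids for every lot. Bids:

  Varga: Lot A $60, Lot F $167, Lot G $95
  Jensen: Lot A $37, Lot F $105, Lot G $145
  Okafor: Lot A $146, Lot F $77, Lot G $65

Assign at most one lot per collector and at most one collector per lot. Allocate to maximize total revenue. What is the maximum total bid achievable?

Optimal: Varga→Lot F ($167), Jensen→Lot G ($145), Okafor→Lot A ($146) — total 167+145+146 = $458.
Checked against all permutations: $458 is optimal.

Maximum total: $458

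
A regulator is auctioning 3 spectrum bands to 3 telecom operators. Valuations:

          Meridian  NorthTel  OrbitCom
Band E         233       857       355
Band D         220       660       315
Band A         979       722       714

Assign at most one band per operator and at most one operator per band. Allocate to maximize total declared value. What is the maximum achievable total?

This is a one-to-one assignment (maximum-weight bipartite matching).
Optimal: Meridian→Band A ($979M), NorthTel→Band E ($857M), OrbitCom→Band D ($315M) — total 979+857+315 = $2151M.

Maximum total: $2151M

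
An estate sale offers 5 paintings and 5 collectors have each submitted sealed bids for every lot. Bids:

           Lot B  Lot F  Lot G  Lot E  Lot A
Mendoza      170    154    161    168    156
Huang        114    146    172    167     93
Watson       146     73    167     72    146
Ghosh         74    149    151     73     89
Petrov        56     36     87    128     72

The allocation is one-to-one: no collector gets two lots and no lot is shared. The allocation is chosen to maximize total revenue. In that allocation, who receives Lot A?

Watson receives Lot A.

Treat this as an assignment problem: match each collector to one lot.
Optimal: Mendoza→Lot B ($170), Huang→Lot G ($172), Watson→Lot A ($146), Ghosh→Lot F ($149), Petrov→Lot E ($128) — total 170+172+146+149+128 = $765.
Next-best assignment: Mendoza→Lot A, Huang→Lot G, Watson→Lot B, Ghosh→Lot F, Petrov→Lot E = $751.
No other one-to-one assignment exceeds $765.
Watson's own top lot is Lot G ($167), but forcing Watson→Lot G and reassigning the rest optimally gives only $725 — worse by 40.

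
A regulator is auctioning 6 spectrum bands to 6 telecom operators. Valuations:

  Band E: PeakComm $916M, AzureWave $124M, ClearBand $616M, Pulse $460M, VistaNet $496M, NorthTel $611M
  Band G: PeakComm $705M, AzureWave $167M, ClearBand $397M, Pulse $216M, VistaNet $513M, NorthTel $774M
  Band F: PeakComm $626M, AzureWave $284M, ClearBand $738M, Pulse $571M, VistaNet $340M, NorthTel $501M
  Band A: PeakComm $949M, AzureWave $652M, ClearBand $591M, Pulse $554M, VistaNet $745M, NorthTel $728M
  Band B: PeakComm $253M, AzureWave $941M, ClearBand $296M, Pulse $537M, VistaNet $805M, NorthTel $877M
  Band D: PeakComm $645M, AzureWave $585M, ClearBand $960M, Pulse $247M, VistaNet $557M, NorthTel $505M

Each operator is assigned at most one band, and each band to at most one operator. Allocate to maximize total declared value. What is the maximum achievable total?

Max total: $4907M

This is a one-to-one assignment (maximum-weight bipartite matching).
Optimal: PeakComm→Band E ($916M), AzureWave→Band B ($941M), ClearBand→Band D ($960M), Pulse→Band F ($571M), VistaNet→Band A ($745M), NorthTel→Band G ($774M) — total 916+941+960+571+745+774 = $4907M.
Column-greedy (each band in turn goes to its best remaining operator) gives $4361M, worse by 546.
Every other assignment is strictly worse.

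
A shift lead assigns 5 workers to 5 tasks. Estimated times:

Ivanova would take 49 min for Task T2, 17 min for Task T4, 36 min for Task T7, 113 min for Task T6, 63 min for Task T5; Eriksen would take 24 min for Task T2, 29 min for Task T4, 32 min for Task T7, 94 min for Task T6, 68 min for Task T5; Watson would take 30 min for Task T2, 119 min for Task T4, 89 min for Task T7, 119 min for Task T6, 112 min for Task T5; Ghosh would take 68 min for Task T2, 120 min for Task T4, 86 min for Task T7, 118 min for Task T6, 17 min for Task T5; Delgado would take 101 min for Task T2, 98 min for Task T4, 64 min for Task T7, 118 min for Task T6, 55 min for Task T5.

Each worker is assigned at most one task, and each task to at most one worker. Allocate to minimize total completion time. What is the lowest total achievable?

Treat this as an assignment problem: match each worker to one task.
Optimal: Ivanova→Task T4 (17 min), Eriksen→Task T7 (32 min), Watson→Task T2 (30 min), Ghosh→Task T5 (17 min), Delgado→Task T6 (118 min) — total 17+32+30+17+118 = 214 min.
Row-greedy (each worker in turn takes its cheapest remaining task) gives 265 min, worse by 51.

Minimum total: 214 min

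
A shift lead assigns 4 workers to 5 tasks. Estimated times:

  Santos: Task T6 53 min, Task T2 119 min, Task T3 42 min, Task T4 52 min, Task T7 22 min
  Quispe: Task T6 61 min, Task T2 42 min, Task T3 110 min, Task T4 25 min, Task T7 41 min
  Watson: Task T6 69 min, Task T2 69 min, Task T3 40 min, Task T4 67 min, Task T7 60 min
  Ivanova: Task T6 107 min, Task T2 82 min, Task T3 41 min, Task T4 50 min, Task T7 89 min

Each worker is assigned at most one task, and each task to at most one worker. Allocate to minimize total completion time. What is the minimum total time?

Min total: 154 min

Treat this as an assignment problem: match each worker to one task.
Optimal: Santos→Task T7 (22 min), Quispe→Task T2 (42 min), Watson→Task T3 (40 min), Ivanova→Task T4 (50 min) — total 22+42+40+50 = 154 min.
Min-entry greedy (repeatedly take the single cheapest remaining cell) gives 169 min, worse by 15.
No other one-to-one assignment undercuts 154 min.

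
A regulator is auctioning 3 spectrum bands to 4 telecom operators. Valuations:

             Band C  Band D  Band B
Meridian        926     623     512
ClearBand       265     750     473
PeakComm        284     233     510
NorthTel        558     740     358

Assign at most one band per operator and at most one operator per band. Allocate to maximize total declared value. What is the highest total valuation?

Optimal: Meridian→Band C ($926M), ClearBand→Band D ($750M), PeakComm→Band B ($510M) — total 926+750+510 = $2186M.

Maximum total: $2186M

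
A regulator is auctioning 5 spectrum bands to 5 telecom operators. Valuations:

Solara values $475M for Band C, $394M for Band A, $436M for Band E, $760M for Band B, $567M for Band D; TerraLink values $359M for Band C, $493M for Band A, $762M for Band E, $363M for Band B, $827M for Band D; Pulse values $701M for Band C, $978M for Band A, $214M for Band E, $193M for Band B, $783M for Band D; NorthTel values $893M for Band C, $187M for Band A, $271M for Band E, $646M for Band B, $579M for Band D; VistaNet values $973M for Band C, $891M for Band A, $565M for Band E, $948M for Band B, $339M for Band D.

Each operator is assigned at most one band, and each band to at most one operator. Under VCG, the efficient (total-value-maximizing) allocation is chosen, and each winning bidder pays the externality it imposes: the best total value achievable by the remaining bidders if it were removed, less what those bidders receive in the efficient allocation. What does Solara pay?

Efficient allocation: Solara→Band D ($567M), TerraLink→Band E ($762M), Pulse→Band A ($978M), NorthTel→Band C ($893M), VistaNet→Band B ($948M); total welfare W = $4148M.
Solara receives Band D at value $567M, so the others get W − 567 = $3581M.
Without Solara: best allocation of the remaining 4 bidders over all 5 bands is TerraLink→Band D ($827M), Pulse→Band A ($978M), NorthTel→Band C ($893M), VistaNet→Band B ($948M), total $3646M.
VCG payment = (others' best without Solara) − (others' welfare with Solara) = 3646 − 3581 = $65M.

Solara pays $65M.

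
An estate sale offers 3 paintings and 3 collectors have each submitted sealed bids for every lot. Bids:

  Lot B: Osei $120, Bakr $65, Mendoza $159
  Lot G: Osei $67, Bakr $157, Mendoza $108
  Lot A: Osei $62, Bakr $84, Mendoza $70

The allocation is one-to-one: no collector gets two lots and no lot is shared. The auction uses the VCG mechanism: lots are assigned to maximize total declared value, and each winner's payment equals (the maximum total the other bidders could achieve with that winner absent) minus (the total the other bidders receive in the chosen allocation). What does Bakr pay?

Bakr pays $7.

Efficient allocation: Osei→Lot A ($62), Bakr→Lot G ($157), Mendoza→Lot B ($159); total welfare W = $378.
Bakr receives Lot G at value $157, so the others get W − 157 = $221.
Without Bakr: best allocation of the remaining 2 bidders over all 3 lots is Osei→Lot B ($120), Mendoza→Lot G ($108), total $228.
VCG payment = (others' best without Bakr) − (others' welfare with Bakr) = 228 − 221 = $7.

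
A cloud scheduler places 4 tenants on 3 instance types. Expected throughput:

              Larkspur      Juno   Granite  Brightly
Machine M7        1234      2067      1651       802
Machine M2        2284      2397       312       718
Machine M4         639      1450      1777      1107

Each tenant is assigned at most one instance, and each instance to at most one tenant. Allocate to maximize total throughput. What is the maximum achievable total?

Optimal: Juno→Machine M7 (2067 ops/s), Larkspur→Machine M2 (2284 ops/s), Granite→Machine M4 (1777 ops/s) — total 2067+2284+1777 = 6128 ops/s.
Max-entry greedy (repeatedly take the single best remaining cell) gives 5408 ops/s, worse by 720.
Next-best assignment: Juno→Machine M7, Larkspur→Machine M2, Brightly→Machine M4 = 5458 ops/s.
Swapping Juno↔Larkspur (Juno→Machine M2 2397 ops/s, Larkspur→Machine M7 1234 ops/s) loses 720.
Checked against all permutations: 6128 ops/s is optimal.

Maximum total: 6128 ops/s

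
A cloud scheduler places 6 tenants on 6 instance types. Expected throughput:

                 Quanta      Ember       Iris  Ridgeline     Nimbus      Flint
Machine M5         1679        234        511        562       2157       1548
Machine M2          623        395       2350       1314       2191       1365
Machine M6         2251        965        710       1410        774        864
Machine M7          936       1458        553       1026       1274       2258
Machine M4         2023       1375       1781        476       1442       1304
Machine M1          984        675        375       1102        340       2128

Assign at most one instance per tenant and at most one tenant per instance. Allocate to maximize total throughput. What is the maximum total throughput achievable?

Maximum total: 11526 ops/s

This is the linear assignment problem.
Optimal: Quanta→Machine M4 (2023 ops/s), Ember→Machine M7 (1458 ops/s), Iris→Machine M2 (2350 ops/s), Ridgeline→Machine M6 (1410 ops/s), Nimbus→Machine M5 (2157 ops/s), Flint→Machine M1 (2128 ops/s) — total 2023+1458+2350+1410+2157+2128 = 11526 ops/s.
Row-greedy (each tenant in turn takes its best remaining instance) gives 10622 ops/s, worse by 904.
Next-best assignment: Quanta→Machine M6, Ember→Machine M4, Iris→Machine M2, Ridgeline→Machine M1, Nimbus→Machine M5, Flint→Machine M7 = 11493 ops/s.
Swapping Ember↔Iris (Ember→Machine M2 395 ops/s, Iris→Machine M7 553 ops/s) loses 2860.
Checked against all permutations: 11526 ops/s is optimal.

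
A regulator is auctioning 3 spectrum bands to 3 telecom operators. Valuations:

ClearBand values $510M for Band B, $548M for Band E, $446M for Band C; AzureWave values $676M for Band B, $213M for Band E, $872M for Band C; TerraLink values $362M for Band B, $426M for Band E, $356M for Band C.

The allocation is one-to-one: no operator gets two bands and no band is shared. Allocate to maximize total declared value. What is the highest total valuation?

Maximum total: $1808M

Optimal: ClearBand→Band B ($510M), AzureWave→Band C ($872M), TerraLink→Band E ($426M) — total 510+872+426 = $1808M.
Max-entry greedy (repeatedly take the single best remaining cell) gives $1782M, worse by 26.
Checked against all permutations: $1808M is optimal.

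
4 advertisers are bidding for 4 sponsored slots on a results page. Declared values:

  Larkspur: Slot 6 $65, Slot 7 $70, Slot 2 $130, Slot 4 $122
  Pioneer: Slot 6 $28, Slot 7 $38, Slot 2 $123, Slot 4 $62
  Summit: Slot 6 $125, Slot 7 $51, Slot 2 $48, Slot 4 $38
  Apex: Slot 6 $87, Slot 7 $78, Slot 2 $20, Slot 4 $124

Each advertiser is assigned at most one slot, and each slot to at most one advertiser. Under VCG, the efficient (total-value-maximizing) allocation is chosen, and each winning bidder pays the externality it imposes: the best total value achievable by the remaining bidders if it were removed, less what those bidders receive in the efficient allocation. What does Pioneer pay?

Pioneer pays $54.

Efficient allocation: Larkspur→Slot 4 ($122), Pioneer→Slot 2 ($123), Summit→Slot 6 ($125), Apex→Slot 7 ($78); total welfare W = $448.
Pioneer receives Slot 2 at value $123, so the others get W − 123 = $325.
Without Pioneer: best allocation of the remaining 3 bidders over all 4 slots is Larkspur→Slot 2 ($130), Summit→Slot 6 ($125), Apex→Slot 4 ($124), total $379.
VCG payment = (others' best without Pioneer) − (others' welfare with Pioneer) = 379 − 325 = $54.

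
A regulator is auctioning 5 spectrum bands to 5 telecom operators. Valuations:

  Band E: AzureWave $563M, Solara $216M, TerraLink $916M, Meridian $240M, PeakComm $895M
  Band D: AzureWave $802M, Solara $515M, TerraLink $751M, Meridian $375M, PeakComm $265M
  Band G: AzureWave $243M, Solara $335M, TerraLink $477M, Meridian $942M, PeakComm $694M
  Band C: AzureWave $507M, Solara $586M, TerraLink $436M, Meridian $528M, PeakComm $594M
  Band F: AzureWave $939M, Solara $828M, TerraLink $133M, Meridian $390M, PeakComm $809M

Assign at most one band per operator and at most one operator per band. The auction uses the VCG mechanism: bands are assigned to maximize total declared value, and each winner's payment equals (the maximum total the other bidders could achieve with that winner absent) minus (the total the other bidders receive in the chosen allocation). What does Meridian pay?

Meridian pays $69M.

Efficient allocation: AzureWave→Band F ($939M), Solara→Band C ($586M), TerraLink→Band D ($751M), Meridian→Band G ($942M), PeakComm→Band E ($895M); total welfare W = $4113M.
Meridian receives Band G at value $942M, so the others get W − 942 = $3171M.
Without Meridian: best allocation of the remaining 4 bidders over all 5 bands is AzureWave→Band D ($802M), Solara→Band F ($828M), TerraLink→Band E ($916M), PeakComm→Band G ($694M), total $3240M.
VCG payment = (others' best without Meridian) − (others' welfare with Meridian) = 3240 − 3171 = $69M.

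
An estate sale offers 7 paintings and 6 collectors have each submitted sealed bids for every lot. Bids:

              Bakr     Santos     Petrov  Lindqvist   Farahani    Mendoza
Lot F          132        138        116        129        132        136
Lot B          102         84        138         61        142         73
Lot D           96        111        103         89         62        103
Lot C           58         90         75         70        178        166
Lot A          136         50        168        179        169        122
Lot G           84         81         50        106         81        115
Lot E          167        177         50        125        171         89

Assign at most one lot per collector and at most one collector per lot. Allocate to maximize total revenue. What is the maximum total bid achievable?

This is a one-to-one assignment (maximum-weight bipartite matching).
Optimal: Bakr→Lot F ($132), Santos→Lot E ($177), Petrov→Lot B ($138), Lindqvist→Lot A ($179), Farahani→Lot C ($178), Mendoza→Lot G ($115) — total 132+177+138+179+178+115 = $919.
Column-greedy (each lot in turn goes to its best remaining collector) gives $812, worse by 107.
Next-best assignment: Bakr→Lot E, Santos→Lot F, Petrov→Lot B, Lindqvist→Lot A, Farahani→Lot C, Mendoza→Lot G = $915.
Checked against all permutations: $919 is optimal.

Maximum total: $919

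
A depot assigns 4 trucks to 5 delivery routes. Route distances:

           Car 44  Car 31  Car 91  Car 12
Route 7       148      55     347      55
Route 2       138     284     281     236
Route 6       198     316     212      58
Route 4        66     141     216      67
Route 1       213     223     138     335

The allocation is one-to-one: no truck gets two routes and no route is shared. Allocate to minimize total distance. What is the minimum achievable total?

Optimal: Car 44→Route 4 (66 km), Car 31→Route 7 (55 km), Car 91→Route 1 (138 km), Car 12→Route 6 (58 km) — total 66+55+138+58 = 317 km.
Column-greedy (each route in turn goes to its cheapest remaining truck) gives 467 km, worse by 150.

Min total: 317 km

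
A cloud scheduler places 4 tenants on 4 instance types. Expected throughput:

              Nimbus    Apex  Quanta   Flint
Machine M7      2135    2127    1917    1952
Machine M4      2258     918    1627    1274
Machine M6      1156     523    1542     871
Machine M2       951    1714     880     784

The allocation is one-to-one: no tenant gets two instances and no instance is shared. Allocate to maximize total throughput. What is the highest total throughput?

Optimal: Nimbus→Machine M4 (2258 ops/s), Apex→Machine M2 (1714 ops/s), Quanta→Machine M6 (1542 ops/s), Flint→Machine M7 (1952 ops/s) — total 2258+1714+1542+1952 = 7466 ops/s.
Swapping Nimbus↔Quanta (Nimbus→Machine M6 1156 ops/s, Quanta→Machine M4 1627 ops/s) loses 1017.

Max total: 7466 ops/s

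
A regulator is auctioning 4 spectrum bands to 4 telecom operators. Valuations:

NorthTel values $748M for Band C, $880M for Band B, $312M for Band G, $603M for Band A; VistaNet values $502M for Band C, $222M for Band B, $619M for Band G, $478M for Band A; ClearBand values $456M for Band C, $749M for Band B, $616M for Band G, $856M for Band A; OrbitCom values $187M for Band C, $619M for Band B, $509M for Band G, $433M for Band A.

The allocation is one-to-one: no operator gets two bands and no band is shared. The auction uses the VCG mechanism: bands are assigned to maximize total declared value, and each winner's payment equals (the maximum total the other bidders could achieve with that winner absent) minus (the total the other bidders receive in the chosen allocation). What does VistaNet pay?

Efficient allocation: NorthTel→Band C ($748M), VistaNet→Band G ($619M), ClearBand→Band A ($856M), OrbitCom→Band B ($619M); total welfare W = $2842M.
VistaNet receives Band G at value $619M, so the others get W − 619 = $2223M.
Without VistaNet: best allocation of the remaining 3 bidders over all 4 bands is NorthTel→Band B ($880M), ClearBand→Band A ($856M), OrbitCom→Band G ($509M), total $2245M.
VCG payment = (others' best without VistaNet) − (others' welfare with VistaNet) = 2245 − 2223 = $22M.

VistaNet pays $22M.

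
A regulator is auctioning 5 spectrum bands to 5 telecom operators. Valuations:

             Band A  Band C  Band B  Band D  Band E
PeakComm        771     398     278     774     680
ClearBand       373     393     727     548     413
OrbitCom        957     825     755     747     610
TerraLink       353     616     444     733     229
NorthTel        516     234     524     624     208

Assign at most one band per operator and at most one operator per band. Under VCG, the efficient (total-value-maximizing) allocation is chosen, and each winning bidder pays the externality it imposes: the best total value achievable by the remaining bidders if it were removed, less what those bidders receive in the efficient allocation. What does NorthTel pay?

NorthTel pays $117M.

Efficient allocation: PeakComm→Band E ($680M), ClearBand→Band B ($727M), OrbitCom→Band A ($957M), TerraLink→Band C ($616M), NorthTel→Band D ($624M); total welfare W = $3604M.
NorthTel receives Band D at value $624M, so the others get W − 624 = $2980M.
Without NorthTel: best allocation of the remaining 4 bidders over all 5 bands is PeakComm→Band E ($680M), ClearBand→Band B ($727M), OrbitCom→Band A ($957M), TerraLink→Band D ($733M), total $3097M.
VCG payment = (others' best without NorthTel) − (others' welfare with NorthTel) = 3097 − 2980 = $117M.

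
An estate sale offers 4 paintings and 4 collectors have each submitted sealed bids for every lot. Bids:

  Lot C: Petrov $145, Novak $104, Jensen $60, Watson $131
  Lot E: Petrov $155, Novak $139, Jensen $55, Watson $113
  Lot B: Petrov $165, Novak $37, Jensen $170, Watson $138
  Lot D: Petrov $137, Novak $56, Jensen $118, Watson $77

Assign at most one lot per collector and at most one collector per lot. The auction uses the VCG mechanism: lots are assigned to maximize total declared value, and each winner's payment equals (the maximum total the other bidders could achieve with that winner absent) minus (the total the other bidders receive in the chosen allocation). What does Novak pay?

Efficient allocation: Petrov→Lot D ($137), Novak→Lot E ($139), Jensen→Lot B ($170), Watson→Lot C ($131); total welfare W = $577.
Novak receives Lot E at value $139, so the others get W − 139 = $438.
Without Novak: best allocation of the remaining 3 bidders over all 4 lots is Petrov→Lot E ($155), Jensen→Lot B ($170), Watson→Lot C ($131), total $456.
VCG payment = (others' best without Novak) − (others' welfare with Novak) = 456 − 438 = $18.

Novak pays $18.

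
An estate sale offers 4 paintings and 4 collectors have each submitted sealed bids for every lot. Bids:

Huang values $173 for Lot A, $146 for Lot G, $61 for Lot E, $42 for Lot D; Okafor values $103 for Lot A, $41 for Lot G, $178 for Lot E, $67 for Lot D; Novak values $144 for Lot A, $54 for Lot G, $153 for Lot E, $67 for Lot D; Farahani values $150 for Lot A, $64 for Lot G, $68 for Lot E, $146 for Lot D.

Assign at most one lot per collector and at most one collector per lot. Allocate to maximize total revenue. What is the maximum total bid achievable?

Max total: $614

Optimal: Huang→Lot G ($146), Okafor→Lot E ($178), Novak→Lot A ($144), Farahani→Lot D ($146) — total 146+178+144+146 = $614.
Row-greedy (each collector in turn takes its best remaining lot) gives $482, worse by 132.
Next-best assignment: Huang→Lot A, Okafor→Lot E, Novak→Lot G, Farahani→Lot D = $551.
No other one-to-one assignment exceeds $614.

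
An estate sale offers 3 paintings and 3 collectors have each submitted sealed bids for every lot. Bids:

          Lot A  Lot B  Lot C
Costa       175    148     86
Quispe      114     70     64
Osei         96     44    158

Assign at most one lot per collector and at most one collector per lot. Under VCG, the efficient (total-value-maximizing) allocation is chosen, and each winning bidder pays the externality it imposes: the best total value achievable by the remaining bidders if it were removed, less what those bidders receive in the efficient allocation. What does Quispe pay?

Efficient allocation: Costa→Lot B ($148), Quispe→Lot A ($114), Osei→Lot C ($158); total welfare W = $420.
Quispe receives Lot A at value $114, so the others get W − 114 = $306.
Without Quispe: best allocation of the remaining 2 bidders over all 3 lots is Costa→Lot A ($175), Osei→Lot C ($158), total $333.
VCG payment = (others' best without Quispe) − (others' welfare with Quispe) = 333 − 306 = $27.

Quispe pays $27.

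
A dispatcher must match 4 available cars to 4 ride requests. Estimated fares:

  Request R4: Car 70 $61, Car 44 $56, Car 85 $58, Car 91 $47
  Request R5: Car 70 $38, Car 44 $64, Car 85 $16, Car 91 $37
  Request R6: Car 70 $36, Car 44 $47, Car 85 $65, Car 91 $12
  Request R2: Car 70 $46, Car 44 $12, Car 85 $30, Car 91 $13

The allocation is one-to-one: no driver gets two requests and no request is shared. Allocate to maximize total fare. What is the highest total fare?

Max total: $222

This is a one-to-one assignment (maximum-weight bipartite matching).
Optimal: Car 70→Request R2 ($46), Car 44→Request R5 ($64), Car 85→Request R6 ($65), Car 91→Request R4 ($47) — total 46+64+65+47 = $222.
Row-greedy (each driver in turn takes its best remaining request) gives $203, worse by 19.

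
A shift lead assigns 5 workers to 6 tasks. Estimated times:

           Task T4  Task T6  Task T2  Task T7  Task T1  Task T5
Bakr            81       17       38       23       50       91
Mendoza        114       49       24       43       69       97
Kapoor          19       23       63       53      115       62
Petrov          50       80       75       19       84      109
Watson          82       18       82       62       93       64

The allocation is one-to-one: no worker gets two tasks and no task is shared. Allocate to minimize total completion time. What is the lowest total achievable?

Minimum total: 130 min

This is a one-to-one assignment (minimum-cost bipartite matching).
Optimal: Bakr→Task T1 (50 min), Mendoza→Task T2 (24 min), Kapoor→Task T4 (19 min), Petrov→Task T7 (19 min), Watson→Task T6 (18 min) — total 50+24+19+19+18 = 130 min.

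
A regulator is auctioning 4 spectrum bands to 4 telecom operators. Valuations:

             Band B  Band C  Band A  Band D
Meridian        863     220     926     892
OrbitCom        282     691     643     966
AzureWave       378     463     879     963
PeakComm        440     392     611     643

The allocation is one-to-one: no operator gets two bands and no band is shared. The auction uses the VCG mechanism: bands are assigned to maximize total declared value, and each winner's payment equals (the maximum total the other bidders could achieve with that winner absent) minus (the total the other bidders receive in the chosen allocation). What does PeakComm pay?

PeakComm pays $191M.

Efficient allocation: Meridian→Band B ($863M), OrbitCom→Band C ($691M), AzureWave→Band D ($963M), PeakComm→Band A ($611M); total welfare W = $3128M.
PeakComm receives Band A at value $611M, so the others get W − 611 = $2517M.
Without PeakComm: best allocation of the remaining 3 bidders over all 4 bands is Meridian→Band B ($863M), OrbitCom→Band D ($966M), AzureWave→Band A ($879M), total $2708M.
VCG payment = (others' best without PeakComm) − (others' welfare with PeakComm) = 2708 − 2517 = $191M.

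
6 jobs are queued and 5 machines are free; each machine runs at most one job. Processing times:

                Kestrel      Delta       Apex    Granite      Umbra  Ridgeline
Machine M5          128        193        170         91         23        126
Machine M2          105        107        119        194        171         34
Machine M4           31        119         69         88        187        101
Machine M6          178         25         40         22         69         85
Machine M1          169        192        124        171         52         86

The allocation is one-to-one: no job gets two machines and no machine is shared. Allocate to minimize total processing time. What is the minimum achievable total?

Optimal: Granite→Machine M5 (91 min), Ridgeline→Machine M2 (34 min), Kestrel→Machine M4 (31 min), Delta→Machine M6 (25 min), Umbra→Machine M1 (52 min) — total 91+34+31+25+52 = 233 min.
Min-entry greedy (repeatedly take the single cheapest remaining cell) gives 234 min, worse by 1.
Every other assignment is strictly worse.

Minimum total: 233 min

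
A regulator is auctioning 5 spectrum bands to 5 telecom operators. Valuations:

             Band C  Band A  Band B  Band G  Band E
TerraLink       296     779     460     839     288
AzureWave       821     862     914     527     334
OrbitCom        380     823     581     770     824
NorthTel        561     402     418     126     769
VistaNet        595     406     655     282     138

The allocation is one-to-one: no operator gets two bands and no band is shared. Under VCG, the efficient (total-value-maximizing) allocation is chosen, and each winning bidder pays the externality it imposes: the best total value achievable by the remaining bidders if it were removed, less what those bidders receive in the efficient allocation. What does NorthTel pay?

Efficient allocation: TerraLink→Band G ($839M), AzureWave→Band B ($914M), OrbitCom→Band A ($823M), NorthTel→Band E ($769M), VistaNet→Band C ($595M); total welfare W = $3940M.
NorthTel receives Band E at value $769M, so the others get W − 769 = $3171M.
Without NorthTel: best allocation of the remaining 4 bidders over all 5 bands is TerraLink→Band G ($839M), AzureWave→Band A ($862M), OrbitCom→Band E ($824M), VistaNet→Band B ($655M), total $3180M.
VCG payment = (others' best without NorthTel) − (others' welfare with NorthTel) = 3180 − 3171 = $9M.

NorthTel pays $9M.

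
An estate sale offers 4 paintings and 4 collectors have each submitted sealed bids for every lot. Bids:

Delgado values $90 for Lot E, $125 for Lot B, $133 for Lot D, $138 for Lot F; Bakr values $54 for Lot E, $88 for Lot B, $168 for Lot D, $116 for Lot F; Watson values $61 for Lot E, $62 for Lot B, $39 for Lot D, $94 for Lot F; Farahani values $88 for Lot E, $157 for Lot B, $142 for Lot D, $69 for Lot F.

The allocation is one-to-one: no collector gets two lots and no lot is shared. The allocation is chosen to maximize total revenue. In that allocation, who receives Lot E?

Optimal: Delgado→Lot F ($138), Bakr→Lot D ($168), Watson→Lot E ($61), Farahani→Lot B ($157) — total 138+168+61+157 = $524.
Every other assignment is strictly worse.
Watson's own top lot is Lot F ($94), but forcing Watson→Lot F and reassigning the rest optimally gives only $509 — worse by 15.

Watson receives Lot E.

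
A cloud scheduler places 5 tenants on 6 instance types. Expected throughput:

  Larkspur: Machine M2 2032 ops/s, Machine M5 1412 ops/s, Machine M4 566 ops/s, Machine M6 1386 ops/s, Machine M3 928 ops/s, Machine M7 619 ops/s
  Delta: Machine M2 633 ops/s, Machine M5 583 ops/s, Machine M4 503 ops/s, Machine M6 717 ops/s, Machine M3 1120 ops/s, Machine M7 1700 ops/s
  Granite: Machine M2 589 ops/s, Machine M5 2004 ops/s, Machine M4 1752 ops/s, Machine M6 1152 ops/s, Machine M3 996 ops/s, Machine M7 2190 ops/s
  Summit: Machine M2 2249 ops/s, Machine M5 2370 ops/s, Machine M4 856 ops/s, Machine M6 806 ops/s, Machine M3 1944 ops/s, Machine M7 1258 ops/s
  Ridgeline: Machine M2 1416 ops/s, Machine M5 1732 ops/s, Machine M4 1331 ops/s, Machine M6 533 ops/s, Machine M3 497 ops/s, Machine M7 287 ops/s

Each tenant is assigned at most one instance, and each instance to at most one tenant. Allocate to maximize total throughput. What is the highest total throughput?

Optimal: Larkspur→Machine M2 (2032 ops/s), Delta→Machine M7 (1700 ops/s), Granite→Machine M4 (1752 ops/s), Summit→Machine M3 (1944 ops/s), Ridgeline→Machine M5 (1732 ops/s) — total 2032+1700+1752+1944+1732 = 9160 ops/s.
Next-best assignment: Larkspur→Machine M2, Delta→Machine M3, Granite→Machine M7, Summit→Machine M5, Ridgeline→Machine M4 = 9043 ops/s.
Swapping Larkspur↔Granite (Larkspur→Machine M4 566 ops/s, Granite→Machine M2 589 ops/s) loses 2629.

Max total: 9160 ops/s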